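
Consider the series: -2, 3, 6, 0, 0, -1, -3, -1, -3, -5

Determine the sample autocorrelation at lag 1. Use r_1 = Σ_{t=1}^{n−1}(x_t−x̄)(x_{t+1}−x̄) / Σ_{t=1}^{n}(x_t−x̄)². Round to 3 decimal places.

Mean x̄ = (-2 + 3 + 6 + 0 + 0 − 1 − 3 − 1 − 3 − 5)/10 = -0.6000
Numerator Σ_{t=1}^{9}(x_t−x̄)(x_{t+1}−x̄) = 36.2400
Denominator Σ(x_t−x̄)² = 90.4000
r_1 = 36.2400 / 90.4000 = 0.401

0.401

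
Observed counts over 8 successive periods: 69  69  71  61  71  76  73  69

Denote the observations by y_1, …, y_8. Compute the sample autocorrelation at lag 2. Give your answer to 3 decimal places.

Mean ȳ = (69 + 69 + 71 + 61 + 71 + 76 + 73 + 69)/8 = 69.8750
Deviations from mean: -0.8750, -0.8750, 1.1250, -8.8750, 1.1250, 6.1250, 3.1250, -0.8750
Numerator Σ_{t=1}^{6}(y_t−ȳ)(y_{t+2}−ȳ) = -48.1563
Denominator Σ(y_t−ȳ)² = 130.8750
r_2 = -48.1563 / 130.8750 = -0.368

-0.368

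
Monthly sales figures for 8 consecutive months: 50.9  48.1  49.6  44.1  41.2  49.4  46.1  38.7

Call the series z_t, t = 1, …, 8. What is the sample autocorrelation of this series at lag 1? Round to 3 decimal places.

0.025

Mean z̄ = (50.9 + 48.1 + 49.6 + 44.1 + 41.2 + 49.4 + 46.1 + 38.7)/8 = 46.0125
Σ(z_t−z̄)(z_{t+1}−z̄) = (10.2027) + (7.4889) + (-6.8611) + (9.2039) + (-16.3023) + (0.2964) + (-0.6398) = 3.3886
Denominator Σ(z_t−z̄)² = 132.8888
r_1 = 3.3886 / 132.8888 = 0.025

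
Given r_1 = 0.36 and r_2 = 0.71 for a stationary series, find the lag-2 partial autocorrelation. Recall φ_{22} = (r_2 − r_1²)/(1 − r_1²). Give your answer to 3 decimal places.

φ_{22} = (r_2 − r_1²) / (1 − r_1²)
r_1² = (0.36)² = 0.1296
Numerator = 0.71 − 0.1296 = 0.5804; denominator = 1 − 0.1296 = 0.8704
φ_{22} = 0.5804 / 0.8704 = 0.667

0.667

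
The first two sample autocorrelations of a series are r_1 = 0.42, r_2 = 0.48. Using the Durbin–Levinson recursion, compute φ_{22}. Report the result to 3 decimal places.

0.369

φ_{22} = (r_2 − r_1²) / (1 − r_1²)
r_1² = (0.42)² = 0.1764
Numerator = 0.48 − 0.1764 = 0.3036; denominator = 1 − 0.1764 = 0.8236
φ_{22} = 0.3036 / 0.8236 = 0.369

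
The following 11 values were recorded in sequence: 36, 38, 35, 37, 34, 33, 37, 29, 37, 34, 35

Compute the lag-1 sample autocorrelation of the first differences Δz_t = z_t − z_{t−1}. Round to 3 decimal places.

First differences Δz: 2, -3, 2, -3, -1, 4, -8, 8, -3, 1
Mean of differences = -0.1000
Numerator Σ(Δz_t−Δz̄)(Δz_{t+1}−Δz̄) = -142.4100
Denominator Σ(Δz_t−Δz̄)² = 180.9000
r_1(Δz) = -142.4100 / 180.9000 = -0.787

-0.787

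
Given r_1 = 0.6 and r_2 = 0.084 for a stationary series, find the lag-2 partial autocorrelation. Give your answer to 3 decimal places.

-0.431

φ_{22} = (r_2 − r_1²) / (1 − r_1²)
r_1² = (0.6)² = 0.36
Numerator = 0.084 − 0.3600 = -0.2760; denominator = 1 − 0.3600 = 0.6400
φ_{22} = -0.2760 / 0.6400 = -0.431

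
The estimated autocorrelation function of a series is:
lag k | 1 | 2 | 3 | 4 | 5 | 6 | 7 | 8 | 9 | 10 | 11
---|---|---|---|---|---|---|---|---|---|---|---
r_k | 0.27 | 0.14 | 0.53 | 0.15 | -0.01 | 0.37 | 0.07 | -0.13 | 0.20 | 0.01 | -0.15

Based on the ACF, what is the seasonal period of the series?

The largest autocorrelation is r_3 = 0.53, with a weaker echo at lag 6 (0.37); the remaining lags stay at or below 0.27. The elevated value at lag 1 (0.27), dropping to 0.14 at lag 2, reflects decaying short-term dependence rather than seasonality.
The dominant spike at lag 3 indicates a seasonal period of 3.

3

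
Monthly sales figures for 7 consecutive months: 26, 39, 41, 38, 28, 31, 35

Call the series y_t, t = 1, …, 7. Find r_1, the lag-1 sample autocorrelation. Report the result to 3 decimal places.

Mean ȳ = (26 + 39 + 41 + 38 + 28 + 31 + 35)/7 = 34.0000
Numerator Σ_{t=1}^{6}(y_t−ȳ)(y_{t+1}−ȳ) = 14.0000
Denominator Σ(y_t−ȳ)² = 200.0000
r_1 = 14.0000 / 200.0000 = 0.070

0.070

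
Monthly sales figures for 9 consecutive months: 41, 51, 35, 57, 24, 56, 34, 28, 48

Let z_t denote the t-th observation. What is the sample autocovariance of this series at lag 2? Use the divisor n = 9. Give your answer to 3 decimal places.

41.759

Mean z̄ = (41 + 51 + 35 + 57 + 24 + 56 + 34 + 28 + 48)/9 = 41.5556
Σ_{t=1}^{7}(z_t−z̄)(z_{t+2}−z̄) = 375.8272
γ_2 = 375.8272 / 9 = 41.759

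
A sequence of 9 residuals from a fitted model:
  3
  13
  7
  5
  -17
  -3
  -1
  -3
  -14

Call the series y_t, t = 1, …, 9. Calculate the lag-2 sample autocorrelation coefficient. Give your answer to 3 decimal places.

Mean ȳ = (3 + 13 + 7 + 5 − 17 − 3 − 1 − 3 − 14)/9 = -1.1111
Σ(y_t−ȳ)(y_{t+2}−ȳ) = (33.3457) + (86.2346) + (-128.8765) + (-11.5432) + (-1.7654) + (3.5679) + (-1.4321) = -20.4691
Denominator Σ(y_t−ȳ)² = 744.8889
r_2 = -20.4691 / 744.8889 = -0.027

-0.027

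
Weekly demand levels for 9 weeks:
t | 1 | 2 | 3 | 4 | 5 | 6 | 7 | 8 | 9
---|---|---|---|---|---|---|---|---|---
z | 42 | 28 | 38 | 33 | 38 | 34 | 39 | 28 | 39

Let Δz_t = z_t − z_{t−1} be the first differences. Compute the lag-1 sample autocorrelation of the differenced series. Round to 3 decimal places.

First differences Δz: -14, 10, -5, 5, -4, 5, -11, 11
Mean of differences = -0.3750
Numerator Σ(Δz_t−Δz̄)(Δz_{t+1}−Δz̄) = -431.1406
Denominator Σ(Δz_t−Δz̄)² = 627.8750
r_1(Δz) = -431.1406 / 627.8750 = -0.687

-0.687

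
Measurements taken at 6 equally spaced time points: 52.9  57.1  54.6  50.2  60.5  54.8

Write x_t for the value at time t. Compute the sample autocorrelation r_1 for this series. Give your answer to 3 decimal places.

-0.495

Mean x̄ = (52.9 + 57.1 + 54.6 + 50.2 + 60.5 + 54.8)/6 = 55.0167
Deviations from mean: -2.1167, 2.0833, -0.4167, -4.8167, 5.4833, -0.2167
Σ(x_t−x̄)(x_{t+1}−x̄) = (-4.4097) + (-0.8681) + (2.0069) + (-26.4114) + (-1.1881) = -30.8703
Denominator Σ(x_t−x̄)² = 62.3083
r_1 = -30.8703 / 62.3083 = -0.495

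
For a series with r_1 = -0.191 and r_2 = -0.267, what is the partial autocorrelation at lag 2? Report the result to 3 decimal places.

φ_{22} = (r_2 − r_1²) / (1 − r_1²)
r_1² = (-0.191)² = 0.036481
Numerator = -0.267 − 0.0365 = -0.3035; denominator = 1 − 0.0365 = 0.9635
φ_{22} = -0.3035 / 0.9635 = -0.315

-0.315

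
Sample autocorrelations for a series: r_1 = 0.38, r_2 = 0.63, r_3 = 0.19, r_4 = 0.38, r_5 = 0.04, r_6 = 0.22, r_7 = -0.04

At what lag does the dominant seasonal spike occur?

2

The largest autocorrelation is r_2 = 0.63; the remaining lags stay at or below 0.38.
The dominant spike at lag 2 indicates a seasonal period of 2.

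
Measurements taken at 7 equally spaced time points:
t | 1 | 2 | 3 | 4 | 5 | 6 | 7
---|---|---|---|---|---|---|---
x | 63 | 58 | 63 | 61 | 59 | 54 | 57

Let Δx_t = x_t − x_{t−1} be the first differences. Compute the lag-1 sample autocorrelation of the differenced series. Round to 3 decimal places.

First differences Δx: -5, 5, -2, -2, -5, 3
Mean of differences = -1.0000
Numerator Σ(Δx_t−Δx̄)(Δx_{t+1}−Δx̄) = -41.0000
Denominator Σ(Δx_t−Δx̄)² = 86.0000
r_1(Δx) = -41.0000 / 86.0000 = -0.477

-0.477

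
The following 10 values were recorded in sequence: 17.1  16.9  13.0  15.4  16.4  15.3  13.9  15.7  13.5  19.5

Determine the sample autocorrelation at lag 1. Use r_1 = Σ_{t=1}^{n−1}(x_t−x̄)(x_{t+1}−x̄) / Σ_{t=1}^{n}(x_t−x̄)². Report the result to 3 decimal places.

-0.267

Mean x̄ = (17.1 + 16.9 + 13.0 + 15.4 + 16.4 + 15.3 + 13.9 + 15.7 + 13.5 + 19.5)/10 = 15.6700
Numerator Σ_{t=1}^{9}(x_t−x̄)(x_{t+1}−x̄) = -9.0459
Denominator Σ(x_t−x̄)² = 33.9410
r_1 = -9.0459 / 33.9410 = -0.267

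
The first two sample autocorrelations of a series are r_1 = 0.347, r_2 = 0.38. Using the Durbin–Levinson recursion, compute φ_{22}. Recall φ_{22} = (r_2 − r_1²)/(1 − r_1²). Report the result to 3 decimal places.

0.295

φ_{22} = (r_2 − r_1²) / (1 − r_1²)
r_1² = (0.347)² = 0.120409
Numerator = 0.38 − 0.1204 = 0.2596; denominator = 1 − 0.1204 = 0.8796
φ_{22} = 0.2596 / 0.8796 = 0.295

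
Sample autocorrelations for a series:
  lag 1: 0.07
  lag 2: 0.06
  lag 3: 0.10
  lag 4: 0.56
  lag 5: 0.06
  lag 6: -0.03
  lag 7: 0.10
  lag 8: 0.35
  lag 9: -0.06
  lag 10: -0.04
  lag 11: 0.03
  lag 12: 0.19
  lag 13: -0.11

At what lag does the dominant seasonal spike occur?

4

The largest autocorrelation is r_4 = 0.56, with weaker echoes at lags 8 (0.35) and 12 (0.19); the remaining lags stay at or below 0.10.
The dominant spike at lag 4 indicates a seasonal period of 4.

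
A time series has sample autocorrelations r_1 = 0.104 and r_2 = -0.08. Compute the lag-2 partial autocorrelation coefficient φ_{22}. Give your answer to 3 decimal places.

-0.092

φ_{22} = (r_2 − r_1²) / (1 − r_1²)
r_1² = (0.104)² = 0.010816
Numerator = -0.08 − 0.0108 = -0.0908; denominator = 1 − 0.0108 = 0.9892
φ_{22} = -0.0908 / 0.9892 = -0.092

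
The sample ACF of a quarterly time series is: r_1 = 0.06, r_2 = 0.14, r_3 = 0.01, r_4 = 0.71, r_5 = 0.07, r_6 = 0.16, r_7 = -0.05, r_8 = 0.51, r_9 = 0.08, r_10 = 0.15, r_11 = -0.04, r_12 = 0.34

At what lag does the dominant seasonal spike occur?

4

The largest autocorrelation is r_4 = 0.71, with weaker echoes at lags 8 (0.51) and 12 (0.34); the remaining lags stay at or below 0.16.
The dominant spike at lag 4 indicates a seasonal period of 4.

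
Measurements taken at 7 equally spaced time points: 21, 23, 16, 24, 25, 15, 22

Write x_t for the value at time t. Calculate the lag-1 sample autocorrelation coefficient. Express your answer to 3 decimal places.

-0.477

Mean x̄ = (21 + 23 + 16 + 24 + 25 + 15 + 22)/7 = 20.8571
Deviations from mean: 0.1429, 2.1429, -4.8571, 3.1429, 4.1429, -5.8571, 1.1429
Σ(x_t−x̄)(x_{t+1}−x̄) = (0.3061) + (-10.4082) + (-15.2653) + (13.0204) + (-24.2653) + (-6.6939) = -43.3061
Denominator Σ(x_t−x̄)² = 90.8571
r_1 = -43.3061 / 90.8571 = -0.477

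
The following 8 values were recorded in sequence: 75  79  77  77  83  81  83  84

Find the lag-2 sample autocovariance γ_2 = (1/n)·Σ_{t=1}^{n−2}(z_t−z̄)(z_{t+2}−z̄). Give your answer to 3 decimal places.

2.340

Mean z̄ = (75 + 79 + 77 + 77 + 83 + 81 + 83 + 84)/8 = 79.8750
Σ_{t=1}^{6}(z_t−z̄)(z_{t+2}−z̄) = 18.7188
γ_2 = 18.7188 / 8 = 2.340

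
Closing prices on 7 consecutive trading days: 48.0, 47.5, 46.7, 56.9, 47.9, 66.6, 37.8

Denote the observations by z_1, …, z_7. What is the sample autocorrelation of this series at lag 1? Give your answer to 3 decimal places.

Mean z̄ = (48.0 + 47.5 + 46.7 + 56.9 + 47.9 + 66.6 + 37.8)/7 = 50.2000
Deviations from mean: -2.2000, -2.7000, -3.5000, 6.7000, -2.3000, 16.4000, -12.4000
Σ(z_t−z̄)(z_{t+1}−z̄) = (5.9400) + (9.4500) + (-23.4500) + (-15.4100) + (-37.7200) + (-203.3600) = -264.5500
Denominator Σ(z_t−z̄)² = 497.2800
r_1 = -264.5500 / 497.2800 = -0.532

-0.532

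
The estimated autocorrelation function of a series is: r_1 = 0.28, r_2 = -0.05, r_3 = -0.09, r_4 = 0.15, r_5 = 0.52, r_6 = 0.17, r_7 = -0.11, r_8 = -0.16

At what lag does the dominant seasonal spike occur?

The largest autocorrelation is r_5 = 0.52; the remaining lags stay at or below 0.28.
The dominant spike at lag 5 indicates a seasonal period of 5.

5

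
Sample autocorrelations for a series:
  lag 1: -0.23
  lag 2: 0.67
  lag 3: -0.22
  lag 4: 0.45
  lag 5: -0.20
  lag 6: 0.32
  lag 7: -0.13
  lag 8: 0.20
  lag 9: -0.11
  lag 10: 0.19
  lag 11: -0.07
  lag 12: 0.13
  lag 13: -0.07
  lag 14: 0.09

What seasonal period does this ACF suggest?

2

The largest autocorrelation is r_2 = 0.67, with weaker echoes at lags 4 (0.45), 6 (0.32), 8 (0.20) and 10 (0.19); the remaining lags stay at or below 0.13.
The dominant spike at lag 2 indicates a seasonal period of 2.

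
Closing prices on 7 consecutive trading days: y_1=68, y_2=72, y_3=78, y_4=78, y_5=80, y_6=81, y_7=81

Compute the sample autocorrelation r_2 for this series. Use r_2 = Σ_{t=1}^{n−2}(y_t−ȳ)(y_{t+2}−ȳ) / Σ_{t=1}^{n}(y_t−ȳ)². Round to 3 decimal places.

Mean ȳ = (68 + 72 + 78 + 78 + 80 + 81 + 81)/7 = 76.8571
Deviations from mean: -8.8571, -4.8571, 1.1429, 1.1429, 3.1429, 4.1429, 4.1429
Σ(y_t−ȳ)(y_{t+2}−ȳ) = (-10.1224) + (-5.5510) + (3.5918) + (4.7347) + (13.0204) = 5.6735
Denominator Σ(y_t−ȳ)² = 148.8571
r_2 = 5.6735 / 148.8571 = 0.038

0.038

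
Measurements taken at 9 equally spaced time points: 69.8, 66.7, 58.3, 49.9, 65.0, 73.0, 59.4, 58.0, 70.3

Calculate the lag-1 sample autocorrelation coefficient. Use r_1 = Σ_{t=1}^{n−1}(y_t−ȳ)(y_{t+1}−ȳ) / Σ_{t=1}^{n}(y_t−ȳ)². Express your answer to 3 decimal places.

Mean ȳ = (69.8 + 66.7 + 58.3 + 49.9 + 65.0 + 73.0 + 59.4 + 58.0 + 70.3)/9 = 63.3778
Numerator Σ_{t=1}^{8}(y_t−ȳ)(y_{t+1}−ȳ) = 12.5395
Denominator Σ(y_t−ȳ)² = 447.5956
r_1 = 12.5395 / 447.5956 = 0.028

0.028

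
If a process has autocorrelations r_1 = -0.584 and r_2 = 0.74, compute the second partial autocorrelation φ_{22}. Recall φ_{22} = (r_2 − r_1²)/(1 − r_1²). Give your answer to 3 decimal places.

0.605

φ_{22} = (r_2 − r_1²) / (1 − r_1²)
r_1² = (-0.584)² = 0.341056
Numerator = 0.74 − 0.3411 = 0.3989; denominator = 1 − 0.3411 = 0.6589
φ_{22} = 0.3989 / 0.6589 = 0.605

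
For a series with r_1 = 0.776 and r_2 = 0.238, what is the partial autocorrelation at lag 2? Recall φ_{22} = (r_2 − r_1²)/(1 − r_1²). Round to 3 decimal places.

φ_{22} = (r_2 − r_1²) / (1 − r_1²)
r_1² = (0.776)² = 0.602176
Numerator = 0.238 − 0.6022 = -0.3642; denominator = 1 − 0.6022 = 0.3978
φ_{22} = -0.3642 / 0.3978 = -0.915

-0.915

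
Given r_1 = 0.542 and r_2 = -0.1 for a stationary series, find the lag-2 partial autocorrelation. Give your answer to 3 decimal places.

-0.558

φ_{22} = (r_2 − r_1²) / (1 − r_1²)
r_1² = (0.542)² = 0.293764
Numerator = -0.1 − 0.2938 = -0.3938; denominator = 1 − 0.2938 = 0.7062
φ_{22} = -0.3938 / 0.7062 = -0.558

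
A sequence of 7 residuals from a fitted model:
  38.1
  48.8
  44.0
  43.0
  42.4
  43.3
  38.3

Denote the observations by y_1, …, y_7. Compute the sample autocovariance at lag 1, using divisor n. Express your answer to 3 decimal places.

-3.075

Mean ȳ = (38.1 + 48.8 + 44.0 + 43.0 + 42.4 + 43.3 + 38.3)/7 = 42.5571
Deviations: -4.4571, 6.2429, 1.4429, 0.4429, -0.1571, 0.7429, -4.2571
Σ_{t=1}^{6}(y_t−ȳ)(y_{t+1}−ȳ) = -21.5276
γ_1 = -21.5276 / 7 = -3.075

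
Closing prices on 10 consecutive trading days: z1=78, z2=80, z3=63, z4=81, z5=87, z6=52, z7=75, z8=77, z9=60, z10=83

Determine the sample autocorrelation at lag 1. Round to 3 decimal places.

Mean z̄ = (78 + 80 + 63 + 81 + 87 + 52 + 75 + 77 + 60 + 83)/10 = 73.6000
Numerator Σ_{t=1}^{9}(z_t−z̄)(z_{t+1}−z̄) = -507.9600
Denominator Σ(z_t−z̄)² = 1160.4000
r_1 = -507.9600 / 1160.4000 = -0.438

-0.438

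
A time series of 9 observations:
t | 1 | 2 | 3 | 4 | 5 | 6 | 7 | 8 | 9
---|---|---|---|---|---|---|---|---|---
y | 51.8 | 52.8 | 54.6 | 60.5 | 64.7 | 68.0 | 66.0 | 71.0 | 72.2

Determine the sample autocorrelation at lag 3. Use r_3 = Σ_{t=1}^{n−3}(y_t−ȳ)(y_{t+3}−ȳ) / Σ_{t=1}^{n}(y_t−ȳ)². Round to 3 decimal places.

Mean ȳ = (51.8 + 52.8 + 54.6 + 60.5 + 64.7 + 68.0 + 66.0 + 71.0 + 72.2)/9 = 62.4000
Σ(y_t−ȳ)(y_{t+3}−ȳ) = (20.1400) + (-22.0800) + (-43.6800) + (-6.8400) + (19.7800) + (54.8800) = 22.2000
Denominator Σ(y_t−ȳ)² = 488.5800
r_3 = 22.2000 / 488.5800 = 0.045

0.045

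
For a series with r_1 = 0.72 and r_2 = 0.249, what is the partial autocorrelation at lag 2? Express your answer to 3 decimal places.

-0.559

φ_{22} = (r_2 − r_1²) / (1 − r_1²)
r_1² = (0.72)² = 0.5184
Numerator = 0.249 − 0.5184 = -0.2694; denominator = 1 − 0.5184 = 0.4816
φ_{22} = -0.2694 / 0.4816 = -0.559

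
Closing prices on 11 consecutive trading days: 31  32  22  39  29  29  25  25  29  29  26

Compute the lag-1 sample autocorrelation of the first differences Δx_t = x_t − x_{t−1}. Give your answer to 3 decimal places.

First differences Δx: 1, -10, 17, -10, 0, -4, 0, 4, 0, -3
Mean of differences = -0.5000
Numerator Σ(Δx_t−Δx̄)(Δx_{t+1}−Δx̄) = -351.7500
Denominator Σ(Δx_t−Δx̄)² = 528.5000
r_1(Δx) = -351.7500 / 528.5000 = -0.666

-0.666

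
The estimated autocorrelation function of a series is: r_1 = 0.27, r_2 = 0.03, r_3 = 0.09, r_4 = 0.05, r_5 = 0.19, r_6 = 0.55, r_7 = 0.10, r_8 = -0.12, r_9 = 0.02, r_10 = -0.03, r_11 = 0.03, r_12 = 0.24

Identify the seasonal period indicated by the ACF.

The largest autocorrelation is r_6 = 0.55; the remaining lags stay at or below 0.27. The elevated value at lag 1 (0.27), dropping to 0.03 at lag 2, reflects decaying short-term dependence rather than seasonality.
The dominant spike at lag 6 indicates a seasonal period of 6.

6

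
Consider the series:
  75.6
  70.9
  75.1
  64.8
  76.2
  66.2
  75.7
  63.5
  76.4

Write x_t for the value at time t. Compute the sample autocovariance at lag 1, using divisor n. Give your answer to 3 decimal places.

-19.933

Mean x̄ = (75.6 + 70.9 + 75.1 + 64.8 + 76.2 + 66.2 + 75.7 + 63.5 + 76.4)/9 = 71.6000
Σ_{t=1}^{8}(x_t−x̄)(x_{t+1}−x̄) = -179.4000
γ_1 = -179.4000 / 9 = -19.933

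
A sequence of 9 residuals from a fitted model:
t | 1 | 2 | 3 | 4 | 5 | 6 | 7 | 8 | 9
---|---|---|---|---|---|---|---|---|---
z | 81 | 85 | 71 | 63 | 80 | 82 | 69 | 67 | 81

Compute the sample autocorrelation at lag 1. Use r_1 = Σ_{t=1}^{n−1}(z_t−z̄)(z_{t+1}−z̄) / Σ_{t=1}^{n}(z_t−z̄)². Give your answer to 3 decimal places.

0.009

Mean z̄ = (81 + 85 + 71 + 63 + 80 + 82 + 69 + 67 + 81)/9 = 75.4444
Numerator Σ_{t=1}^{8}(z_t−z̄)(z_{t+1}−z̄) = 4.3580
Denominator Σ(z_t−z̄)² = 504.2222
r_1 = 4.3580 / 504.2222 = 0.009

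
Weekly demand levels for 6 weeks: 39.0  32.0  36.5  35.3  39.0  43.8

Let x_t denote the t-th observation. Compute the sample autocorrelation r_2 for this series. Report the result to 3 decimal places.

Mean x̄ = (39.0 + 32.0 + 36.5 + 35.3 + 39.0 + 43.8)/6 = 37.6000
Deviations from mean: 1.4000, -5.6000, -1.1000, -2.3000, 1.4000, 6.2000
Σ(x_t−x̄)(x_{t+2}−x̄) = (-1.5400) + (12.8800) + (-1.5400) + (-14.2600) = -4.4600
Denominator Σ(x_t−x̄)² = 80.2200
r_2 = -4.4600 / 80.2200 = -0.056

-0.056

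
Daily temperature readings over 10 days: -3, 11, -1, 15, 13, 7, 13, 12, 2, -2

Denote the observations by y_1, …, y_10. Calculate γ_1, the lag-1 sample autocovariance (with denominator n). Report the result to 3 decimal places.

Mean ȳ = (-3 + 11 − 1 + 15 + 13 + 7 + 13 + 12 + 2 − 2)/10 = 6.7000
Σ_{t=1}^{9}(y_t−ȳ)(y_{t+1}−ȳ) = -33.2900
γ_1 = -33.2900 / 10 = -3.329

-3.329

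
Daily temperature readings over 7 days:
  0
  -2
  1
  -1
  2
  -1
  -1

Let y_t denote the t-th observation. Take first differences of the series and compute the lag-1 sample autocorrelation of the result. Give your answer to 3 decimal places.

-0.771

First differences Δy: -2, 3, -2, 3, -3, 0
Mean of differences = -0.1667
Numerator Σ(Δy_t−Δȳ)(Δy_{t+1}−Δȳ) = -26.8611
Denominator Σ(Δy_t−Δȳ)² = 34.8333
r_1(Δy) = -26.8611 / 34.8333 = -0.771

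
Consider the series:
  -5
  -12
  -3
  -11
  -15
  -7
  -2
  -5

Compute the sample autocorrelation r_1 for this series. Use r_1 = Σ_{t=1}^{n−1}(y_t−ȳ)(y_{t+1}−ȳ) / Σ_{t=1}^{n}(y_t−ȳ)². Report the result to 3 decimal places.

Mean ȳ = (-5 − 12 − 3 − 11 − 15 − 7 − 2 − 5)/8 = -7.5000
Deviations from mean: 2.5000, -4.5000, 4.5000, -3.5000, -7.5000, 0.5000, 5.5000, 2.5000
Σ(y_t−ȳ)(y_{t+1}−ȳ) = (-11.2500) + (-20.2500) + (-15.7500) + (26.2500) + (-3.7500) + (2.7500) + (13.7500) = -8.2500
Denominator Σ(y_t−ȳ)² = 152.0000
r_1 = -8.2500 / 152.0000 = -0.054

-0.054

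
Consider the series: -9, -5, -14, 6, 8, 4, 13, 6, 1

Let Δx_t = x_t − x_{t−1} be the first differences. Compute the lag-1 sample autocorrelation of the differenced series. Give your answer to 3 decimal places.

First differences Δx: 4, -9, 20, 2, -4, 9, -7, -5
Mean of differences = 1.2500
Numerator Σ(Δx_t−Δx̄)(Δx_{t+1}−Δx̄) = -263.3125
Denominator Σ(Δx_t−Δx̄)² = 659.5000
r_1(Δx) = -263.3125 / 659.5000 = -0.399

-0.399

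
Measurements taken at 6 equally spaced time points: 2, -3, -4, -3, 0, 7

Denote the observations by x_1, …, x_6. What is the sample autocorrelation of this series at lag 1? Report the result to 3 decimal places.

Mean x̄ = (2 − 3 − 4 − 3 + 0 + 7)/6 = -0.1667
Deviations from mean: 2.1667, -2.8333, -3.8333, -2.8333, 0.1667, 7.1667
Numerator Σ_{t=1}^{5}(x_t−x̄)(x_{t+1}−x̄) = 16.3056
Denominator Σ(x_t−x̄)² = 86.8333
r_1 = 16.3056 / 86.8333 = 0.188

0.188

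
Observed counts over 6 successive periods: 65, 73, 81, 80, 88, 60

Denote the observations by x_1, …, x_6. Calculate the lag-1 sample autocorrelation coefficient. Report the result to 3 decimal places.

Mean x̄ = (65 + 73 + 81 + 80 + 88 + 60)/6 = 74.5000
Σ(x_t−x̄)(x_{t+1}−x̄) = (14.2500) + (-9.7500) + (35.7500) + (74.2500) + (-195.7500) = -81.2500
Denominator Σ(x_t−x̄)² = 557.5000
r_1 = -81.2500 / 557.5000 = -0.146

-0.146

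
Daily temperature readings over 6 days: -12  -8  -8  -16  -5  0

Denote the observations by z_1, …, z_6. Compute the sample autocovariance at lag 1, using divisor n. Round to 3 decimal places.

Mean z̄ = (-12 − 8 − 8 − 16 − 5 + 0)/6 = -8.1667
Deviations: -3.8333, 0.1667, 0.1667, -7.8333, 3.1667, 8.1667
Σ_{t=1}^{5}(z_t−z̄)(z_{t+1}−z̄) = -0.8611
γ_1 = -0.8611 / 6 = -0.144

-0.144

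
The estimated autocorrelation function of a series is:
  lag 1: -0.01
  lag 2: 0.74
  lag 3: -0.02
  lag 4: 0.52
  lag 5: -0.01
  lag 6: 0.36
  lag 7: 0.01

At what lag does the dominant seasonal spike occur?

The largest autocorrelation is r_2 = 0.74, with weaker echoes at lags 4 (0.52) and 6 (0.36); the remaining lags stay at or below 0.01.
The dominant spike at lag 2 indicates a seasonal period of 2.

2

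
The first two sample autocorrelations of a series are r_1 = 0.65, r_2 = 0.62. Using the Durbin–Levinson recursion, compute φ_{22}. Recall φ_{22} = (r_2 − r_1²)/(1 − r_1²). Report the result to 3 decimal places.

0.342

φ_{22} = (r_2 − r_1²) / (1 − r_1²)
r_1² = (0.65)² = 0.4225
Numerator = 0.62 − 0.4225 = 0.1975; denominator = 1 − 0.4225 = 0.5775
φ_{22} = 0.1975 / 0.5775 = 0.342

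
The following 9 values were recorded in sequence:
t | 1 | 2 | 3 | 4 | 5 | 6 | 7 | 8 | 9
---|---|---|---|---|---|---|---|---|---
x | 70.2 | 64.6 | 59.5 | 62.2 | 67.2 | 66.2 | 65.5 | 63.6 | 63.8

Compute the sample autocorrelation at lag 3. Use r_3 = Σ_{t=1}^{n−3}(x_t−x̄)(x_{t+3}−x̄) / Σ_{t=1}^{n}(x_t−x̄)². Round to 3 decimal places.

Mean x̄ = (70.2 + 64.6 + 59.5 + 62.2 + 67.2 + 66.2 + 65.5 + 63.6 + 63.8)/9 = 64.7556
Σ(x_t−x̄)(x_{t+3}−x̄) = (-13.9136) + (-0.3802) + (-7.5914) + (-1.9025) + (-2.8247) + (-1.3802) = -27.9926
Denominator Σ(x_t−x̄)² = 74.6822
r_3 = -27.9926 / 74.6822 = -0.375

-0.375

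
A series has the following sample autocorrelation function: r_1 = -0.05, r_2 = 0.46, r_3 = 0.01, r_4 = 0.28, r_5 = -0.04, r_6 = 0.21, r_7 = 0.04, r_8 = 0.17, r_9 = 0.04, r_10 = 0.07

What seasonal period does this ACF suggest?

2

The largest autocorrelation is r_2 = 0.46, with weaker echoes at lags 4 (0.28), 6 (0.21) and 8 (0.17); the remaining lags stay at or below 0.07.
The dominant spike at lag 2 indicates a seasonal period of 2.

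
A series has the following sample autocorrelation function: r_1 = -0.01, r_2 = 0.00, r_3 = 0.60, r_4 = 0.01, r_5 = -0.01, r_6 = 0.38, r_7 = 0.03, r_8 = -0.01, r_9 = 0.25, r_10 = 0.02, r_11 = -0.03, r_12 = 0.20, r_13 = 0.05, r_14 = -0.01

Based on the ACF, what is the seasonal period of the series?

The largest autocorrelation is r_3 = 0.60, with weaker echoes at lags 6 (0.38), 9 (0.25) and 12 (0.20); the remaining lags stay at or below 0.05.
The dominant spike at lag 3 indicates a seasonal period of 3.

3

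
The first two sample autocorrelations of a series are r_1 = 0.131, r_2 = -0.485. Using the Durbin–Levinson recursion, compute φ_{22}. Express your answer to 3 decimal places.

-0.511

φ_{22} = (r_2 − r_1²) / (1 − r_1²)
r_1² = (0.131)² = 0.017161
Numerator = -0.485 − 0.0172 = -0.5022; denominator = 1 − 0.0172 = 0.9828
φ_{22} = -0.5022 / 0.9828 = -0.511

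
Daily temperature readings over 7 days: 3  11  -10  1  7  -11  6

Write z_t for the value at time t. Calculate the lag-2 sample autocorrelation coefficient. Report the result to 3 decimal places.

Mean z̄ = (3 + 11 − 10 + 1 + 7 − 11 + 6)/7 = 1.0000
Deviations from mean: 2.0000, 10.0000, -11.0000, 0.0000, 6.0000, -12.0000, 5.0000
Σ(z_t−z̄)(z_{t+2}−z̄) = (-22.0000) + (0.0000) + (-66.0000) + (0.0000) + (30.0000) = -58.0000
Denominator Σ(z_t−z̄)² = 430.0000
r_2 = -58.0000 / 430.0000 = -0.135

-0.135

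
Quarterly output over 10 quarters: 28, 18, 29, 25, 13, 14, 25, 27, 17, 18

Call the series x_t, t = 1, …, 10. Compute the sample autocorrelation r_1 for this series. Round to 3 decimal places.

Mean x̄ = (28 + 18 + 29 + 25 + 13 + 14 + 25 + 27 + 17 + 18)/10 = 21.4000
Numerator Σ_{t=1}^{9}(x_t−x̄)(x_{t+1}−x̄) = -5.1600
Denominator Σ(x_t−x̄)² = 326.4000
r_1 = -5.1600 / 326.4000 = -0.016

-0.016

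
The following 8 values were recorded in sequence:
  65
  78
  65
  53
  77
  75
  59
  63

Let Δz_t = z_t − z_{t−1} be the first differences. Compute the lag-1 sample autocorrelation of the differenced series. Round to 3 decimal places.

-0.290

First differences Δz: 13, -13, -12, 24, -2, -16, 4
Mean of differences = -0.2857
Numerator Σ(Δz_t−Δz̄)(Δz_{t+1}−Δz̄) = -386.5102
Denominator Σ(Δz_t−Δz̄)² = 1333.4286
r_1(Δz) = -386.5102 / 1333.4286 = -0.290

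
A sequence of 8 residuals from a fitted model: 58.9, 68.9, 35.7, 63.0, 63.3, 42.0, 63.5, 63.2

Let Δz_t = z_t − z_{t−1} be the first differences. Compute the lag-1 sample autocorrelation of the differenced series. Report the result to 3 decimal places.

First differences Δz: 10.0, -33.2, 27.3, 0.3, -21.3, 21.5, -0.3
Mean of differences = 0.6143
Numerator Σ(Δz_t−Δz̄)(Δz_{t+1}−Δz̄) = -1698.0202
Denominator Σ(Δz_t−Δz̄)² = 2861.0086
r_1(Δz) = -1698.0202 / 2861.0086 = -0.594

-0.594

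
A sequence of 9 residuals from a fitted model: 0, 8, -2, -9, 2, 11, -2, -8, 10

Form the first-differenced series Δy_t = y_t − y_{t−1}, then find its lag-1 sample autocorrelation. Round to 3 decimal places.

-0.125

First differences Δy: 8, -10, -7, 11, 9, -13, -6, 18
Mean of differences = 1.2500
Numerator Σ(Δy_t−Δȳ)(Δy_{t+1}−Δȳ) = -116.5625
Denominator Σ(Δy_t−Δȳ)² = 931.5000
r_1(Δy) = -116.5625 / 931.5000 = -0.125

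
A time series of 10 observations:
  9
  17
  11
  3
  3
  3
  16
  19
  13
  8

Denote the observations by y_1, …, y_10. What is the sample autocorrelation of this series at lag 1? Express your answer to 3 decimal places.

0.375

Mean ȳ = (9 + 17 + 11 + 3 + 3 + 3 + 16 + 19 + 13 + 8)/10 = 10.2000
Numerator Σ_{t=1}^{9}(y_t−ȳ)(y_{t+1}−ȳ) = 122.9600
Denominator Σ(y_t−ȳ)² = 327.6000
r_1 = 122.9600 / 327.6000 = 0.375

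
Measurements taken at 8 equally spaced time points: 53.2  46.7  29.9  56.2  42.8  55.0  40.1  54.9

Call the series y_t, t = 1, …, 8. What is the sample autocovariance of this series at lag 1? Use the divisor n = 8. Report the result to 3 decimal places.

Mean ȳ = (53.2 + 46.7 + 29.9 + 56.2 + 42.8 + 55.0 + 40.1 + 54.9)/8 = 47.3500
Deviations: 5.8500, -0.6500, -17.4500, 8.8500, -4.5500, 7.6500, -7.2500, 7.5500
Σ_{t=1}^{7}(y_t−ȳ)(y_{t+1}−ȳ) = -332.1675
γ_1 = -332.1675 / 8 = -41.521

-41.521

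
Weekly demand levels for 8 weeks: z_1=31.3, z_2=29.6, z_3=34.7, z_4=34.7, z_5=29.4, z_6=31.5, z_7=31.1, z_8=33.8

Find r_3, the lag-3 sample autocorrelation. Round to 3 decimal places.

Mean z̄ = (31.3 + 29.6 + 34.7 + 34.7 + 29.4 + 31.5 + 31.1 + 33.8)/8 = 32.0125
Deviations from mean: -0.7125, -2.4125, 2.6875, 2.6875, -2.6125, -0.5125, -0.9125, 1.7875
Numerator Σ_{t=1}^{5}(z_t−z̄)(z_{t+3}−z̄) = -4.1117
Denominator Σ(z_t−z̄)² = 31.8888
r_3 = -4.1117 / 31.8888 = -0.129

-0.129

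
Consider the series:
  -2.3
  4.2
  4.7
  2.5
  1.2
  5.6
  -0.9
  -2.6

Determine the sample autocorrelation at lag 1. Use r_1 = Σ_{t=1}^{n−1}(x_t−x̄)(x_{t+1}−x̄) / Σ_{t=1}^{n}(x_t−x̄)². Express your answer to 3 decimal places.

Mean x̄ = (-2.3 + 4.2 + 4.7 + 2.5 + 1.2 + 5.6 − 0.9 − 2.6)/8 = 1.5500
Numerator Σ_{t=1}^{7}(x_t−x̄)(x_{t+1}−x̄) = -0.3675
Denominator Σ(x_t−x̄)² = 72.4200
r_1 = -0.3675 / 72.4200 = -0.005

-0.005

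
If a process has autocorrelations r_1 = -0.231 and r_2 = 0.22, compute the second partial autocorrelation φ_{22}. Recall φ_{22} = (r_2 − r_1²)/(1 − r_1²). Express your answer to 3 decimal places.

φ_{22} = (r_2 − r_1²) / (1 − r_1²)
r_1² = (-0.231)² = 0.053361
Numerator = 0.22 − 0.0534 = 0.1666; denominator = 1 − 0.0534 = 0.9466
φ_{22} = 0.1666 / 0.9466 = 0.176

0.176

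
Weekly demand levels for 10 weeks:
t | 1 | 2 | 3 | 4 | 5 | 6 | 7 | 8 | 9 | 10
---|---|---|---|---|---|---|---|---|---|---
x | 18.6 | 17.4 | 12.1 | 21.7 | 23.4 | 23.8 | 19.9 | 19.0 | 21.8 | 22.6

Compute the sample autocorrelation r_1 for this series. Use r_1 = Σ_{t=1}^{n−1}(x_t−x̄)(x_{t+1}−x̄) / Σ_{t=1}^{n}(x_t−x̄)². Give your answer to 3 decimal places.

Mean x̄ = (18.6 + 17.4 + 12.1 + 21.7 + 23.4 + 23.8 + 19.9 + 19.0 + 21.8 + 22.6)/10 = 20.0300
Numerator Σ_{t=1}^{9}(x_t−x̄)(x_{t+1}−x̄) = 32.0761
Denominator Σ(x_t−x̄)² = 111.0210
r_1 = 32.0761 / 111.0210 = 0.289

0.289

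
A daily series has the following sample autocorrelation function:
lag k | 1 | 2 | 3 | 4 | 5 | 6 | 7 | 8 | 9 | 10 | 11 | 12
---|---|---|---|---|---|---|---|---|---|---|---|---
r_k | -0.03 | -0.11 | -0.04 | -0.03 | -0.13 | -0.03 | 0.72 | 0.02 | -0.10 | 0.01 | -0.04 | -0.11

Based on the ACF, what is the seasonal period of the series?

7

The largest autocorrelation is r_7 = 0.72; the remaining lags stay at or below 0.02.
The dominant spike at lag 7 indicates a seasonal period of 7.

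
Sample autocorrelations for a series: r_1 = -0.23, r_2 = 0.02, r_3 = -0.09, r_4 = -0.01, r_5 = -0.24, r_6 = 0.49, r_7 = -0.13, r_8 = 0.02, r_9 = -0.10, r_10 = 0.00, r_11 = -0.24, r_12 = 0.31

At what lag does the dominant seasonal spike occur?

The largest autocorrelation is r_6 = 0.49, with a weaker echo at lag 12 (0.31); the remaining lags stay at or below 0.02.
The dominant spike at lag 6 indicates a seasonal period of 6.

6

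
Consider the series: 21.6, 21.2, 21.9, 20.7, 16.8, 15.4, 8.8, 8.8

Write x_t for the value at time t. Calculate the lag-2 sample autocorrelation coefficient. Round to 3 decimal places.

0.218

Mean x̄ = (21.6 + 21.2 + 21.9 + 20.7 + 16.8 + 15.4 + 8.8 + 8.8)/8 = 16.9000
Deviations from mean: 4.7000, 4.3000, 5.0000, 3.8000, -0.1000, -1.5000, -8.1000, -8.1000
Σ(x_t−x̄)(x_{t+2}−x̄) = (23.5000) + (16.3400) + (-0.5000) + (-5.7000) + (0.8100) + (12.1500) = 46.6000
Denominator Σ(x_t−x̄)² = 213.5000
r_2 = 46.6000 / 213.5000 = 0.218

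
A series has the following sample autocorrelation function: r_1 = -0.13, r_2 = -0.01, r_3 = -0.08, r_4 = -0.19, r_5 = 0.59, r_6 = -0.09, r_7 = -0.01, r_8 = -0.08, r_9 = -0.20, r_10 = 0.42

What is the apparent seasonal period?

The largest autocorrelation is r_5 = 0.59, with a weaker echo at lag 10 (0.42); the remaining lags stay at or below -0.01.
The dominant spike at lag 5 indicates a seasonal period of 5.

5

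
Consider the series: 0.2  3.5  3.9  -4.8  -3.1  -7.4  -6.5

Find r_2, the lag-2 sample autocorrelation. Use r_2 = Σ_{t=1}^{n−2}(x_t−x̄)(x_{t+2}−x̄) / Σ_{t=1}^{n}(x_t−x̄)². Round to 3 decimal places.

0.087

Mean x̄ = (0.2 + 3.5 + 3.9 − 4.8 − 3.1 − 7.4 − 6.5)/7 = -2.0286
Deviations from mean: 2.2286, 5.5286, 5.9286, -2.7714, -1.0714, -5.3714, -4.4714
Σ(x_t−x̄)(x_{t+2}−x̄) = (13.2122) + (-15.3220) + (-6.3520) + (14.8865) + (4.7908) = 11.2155
Denominator Σ(x_t−x̄)² = 128.3543
r_2 = 11.2155 / 128.3543 = 0.087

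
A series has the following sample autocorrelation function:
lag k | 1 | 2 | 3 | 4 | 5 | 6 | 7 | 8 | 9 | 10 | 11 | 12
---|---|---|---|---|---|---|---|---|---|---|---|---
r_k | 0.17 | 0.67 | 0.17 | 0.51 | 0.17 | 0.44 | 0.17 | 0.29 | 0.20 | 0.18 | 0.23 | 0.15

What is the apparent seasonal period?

The largest autocorrelation is r_2 = 0.67, with weaker echoes at lags 4 (0.51), 6 (0.44) and 8 (0.29); the remaining lags stay at or below 0.23.
The dominant spike at lag 2 indicates a seasonal period of 2.

2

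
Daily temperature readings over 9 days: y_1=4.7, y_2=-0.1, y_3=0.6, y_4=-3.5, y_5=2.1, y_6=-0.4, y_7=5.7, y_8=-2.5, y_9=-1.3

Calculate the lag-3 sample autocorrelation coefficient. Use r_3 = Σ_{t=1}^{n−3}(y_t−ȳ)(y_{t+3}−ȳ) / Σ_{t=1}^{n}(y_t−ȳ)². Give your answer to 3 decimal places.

Mean ȳ = (4.7 − 0.1 + 0.6 − 3.5 + 2.1 − 0.4 + 5.7 − 2.5 − 1.3)/9 = 0.5889
Numerator Σ_{t=1}^{6}(y_t−ȳ)(y_{t+3}−ȳ) = -41.5604
Denominator Σ(y_t−ȳ)² = 76.5889
r_3 = -41.5604 / 76.5889 = -0.543

-0.543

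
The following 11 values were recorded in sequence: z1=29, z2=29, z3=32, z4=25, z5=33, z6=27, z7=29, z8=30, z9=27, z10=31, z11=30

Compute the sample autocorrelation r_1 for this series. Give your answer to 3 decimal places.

-0.750

Mean z̄ = (29 + 29 + 32 + 25 + 33 + 27 + 29 + 30 + 27 + 31 + 30)/11 = 29.2727
Numerator Σ_{t=1}^{10}(z_t−z̄)(z_{t+1}−z̄) = -40.6198
Denominator Σ(z_t−z̄)² = 54.1818
r_1 = -40.6198 / 54.1818 = -0.750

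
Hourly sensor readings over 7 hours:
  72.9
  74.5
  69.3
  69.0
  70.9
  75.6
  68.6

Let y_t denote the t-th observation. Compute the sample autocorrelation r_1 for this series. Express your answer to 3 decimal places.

-0.206

Mean ȳ = (72.9 + 74.5 + 69.3 + 69.0 + 70.9 + 75.6 + 68.6)/7 = 71.5429
Deviations from mean: 1.3571, 2.9571, -2.2429, -2.5429, -0.6429, 4.0571, -2.9429
Σ(y_t−ȳ)(y_{t+1}−ȳ) = (4.0133) + (-6.6324) + (5.7033) + (1.6347) + (-2.6082) + (-11.9396) = -9.8290
Denominator Σ(y_t−ȳ)² = 47.6171
r_1 = -9.8290 / 47.6171 = -0.206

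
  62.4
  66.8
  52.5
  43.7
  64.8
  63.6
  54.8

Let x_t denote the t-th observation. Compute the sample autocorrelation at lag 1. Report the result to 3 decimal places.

-0.021

Mean x̄ = (62.4 + 66.8 + 52.5 + 43.7 + 64.8 + 63.6 + 54.8)/7 = 58.3714
Σ(x_t−x̄)(x_{t+1}−x̄) = (33.9551) + (-49.4878) + (86.1422) + (-94.3163) + (33.6122) + (-18.6735) = -8.7680
Denominator Σ(x_t−x̄)² = 418.4143
r_1 = -8.7680 / 418.4143 = -0.021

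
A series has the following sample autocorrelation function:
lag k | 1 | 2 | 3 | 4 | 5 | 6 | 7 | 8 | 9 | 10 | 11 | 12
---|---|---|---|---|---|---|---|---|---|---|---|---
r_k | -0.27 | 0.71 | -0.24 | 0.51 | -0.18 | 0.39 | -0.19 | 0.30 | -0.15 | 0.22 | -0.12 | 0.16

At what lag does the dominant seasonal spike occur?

The largest autocorrelation is r_2 = 0.71, with weaker echoes at lags 4 (0.51), 6 (0.39), 8 (0.30), 10 (0.22) and 12 (0.16); the remaining lags stay at or below -0.12.
The dominant spike at lag 2 indicates a seasonal period of 2.

2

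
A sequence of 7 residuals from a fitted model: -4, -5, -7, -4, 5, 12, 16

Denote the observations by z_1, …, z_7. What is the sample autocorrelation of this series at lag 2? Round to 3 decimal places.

0.097

Mean z̄ = (-4 − 5 − 7 − 4 + 5 + 12 + 16)/7 = 1.8571
Deviations from mean: -5.8571, -6.8571, -8.8571, -5.8571, 3.1429, 10.1429, 14.1429
Σ(z_t−z̄)(z_{t+2}−z̄) = (51.8776) + (40.1633) + (-27.8367) + (-59.4082) + (44.4490) = 49.2449
Denominator Σ(z_t−z̄)² = 506.8571
r_2 = 49.2449 / 506.8571 = 0.097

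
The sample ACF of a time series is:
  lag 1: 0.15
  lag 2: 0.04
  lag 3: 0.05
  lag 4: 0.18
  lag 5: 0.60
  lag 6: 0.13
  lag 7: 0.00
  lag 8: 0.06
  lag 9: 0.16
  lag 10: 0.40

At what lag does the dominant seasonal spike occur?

The largest autocorrelation is r_5 = 0.60, with a weaker echo at lag 10 (0.40); the remaining lags stay at or below 0.18.
The dominant spike at lag 5 indicates a seasonal period of 5.

5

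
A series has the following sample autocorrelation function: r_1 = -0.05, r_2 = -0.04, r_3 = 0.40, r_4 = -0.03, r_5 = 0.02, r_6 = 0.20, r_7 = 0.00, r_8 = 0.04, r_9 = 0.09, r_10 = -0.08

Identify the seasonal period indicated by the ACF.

3

The largest autocorrelation is r_3 = 0.40, with a weaker echo at lag 6 (0.20); the remaining lags stay at or below 0.09.
The dominant spike at lag 3 indicates a seasonal period of 3.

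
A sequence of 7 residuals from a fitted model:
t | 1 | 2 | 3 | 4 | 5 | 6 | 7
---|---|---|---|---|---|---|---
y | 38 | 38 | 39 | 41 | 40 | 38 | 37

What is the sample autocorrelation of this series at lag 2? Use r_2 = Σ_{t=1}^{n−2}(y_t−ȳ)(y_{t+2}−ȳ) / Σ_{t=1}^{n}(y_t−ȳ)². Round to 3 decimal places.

-0.464

Mean ȳ = (38 + 38 + 39 + 41 + 40 + 38 + 37)/7 = 38.7143
Deviations from mean: -0.7143, -0.7143, 0.2857, 2.2857, 1.2857, -0.7143, -1.7143
Σ(y_t−ȳ)(y_{t+2}−ȳ) = (-0.2041) + (-1.6327) + (0.3673) + (-1.6327) + (-2.2041) = -5.3061
Denominator Σ(y_t−ȳ)² = 11.4286
r_2 = -5.3061 / 11.4286 = -0.464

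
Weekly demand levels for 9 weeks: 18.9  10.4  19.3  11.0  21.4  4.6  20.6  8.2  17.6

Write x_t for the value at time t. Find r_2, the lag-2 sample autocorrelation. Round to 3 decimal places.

0.744

Mean x̄ = (18.9 + 10.4 + 19.3 + 11.0 + 21.4 + 4.6 + 20.6 + 8.2 + 17.6)/9 = 14.6667
Σ(x_t−x̄)(x_{t+2}−x̄) = (19.6144) + (15.6444) + (31.1978) + (36.9111) + (39.9511) + (65.0978) + (17.4044) = 225.8211
Denominator Σ(x_t−x̄)² = 303.3400
r_2 = 225.8211 / 303.3400 = 0.744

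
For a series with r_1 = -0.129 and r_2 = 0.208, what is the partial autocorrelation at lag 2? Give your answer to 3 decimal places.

φ_{22} = (r_2 − r_1²) / (1 − r_1²)
r_1² = (-0.129)² = 0.016641
Numerator = 0.208 − 0.0166 = 0.1914; denominator = 1 − 0.0166 = 0.9834
φ_{22} = 0.1914 / 0.9834 = 0.195

0.195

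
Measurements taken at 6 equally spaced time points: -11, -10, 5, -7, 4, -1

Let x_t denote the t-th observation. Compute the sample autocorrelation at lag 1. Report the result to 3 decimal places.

-0.183

Mean x̄ = (-11 − 10 + 5 − 7 + 4 − 1)/6 = -3.3333
Σ(x_t−x̄)(x_{t+1}−x̄) = (51.1111) + (-55.5556) + (-30.5556) + (-26.8889) + (17.1111) = -44.7778
Denominator Σ(x_t−x̄)² = 245.3333
r_1 = -44.7778 / 245.3333 = -0.183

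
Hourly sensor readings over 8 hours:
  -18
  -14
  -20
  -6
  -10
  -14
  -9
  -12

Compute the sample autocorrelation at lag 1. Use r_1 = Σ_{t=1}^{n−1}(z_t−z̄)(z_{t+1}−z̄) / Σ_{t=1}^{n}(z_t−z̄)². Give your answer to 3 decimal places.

Mean z̄ = (-18 − 14 − 20 − 6 − 10 − 14 − 9 − 12)/8 = -12.8750
Deviations from mean: -5.1250, -1.1250, -7.1250, 6.8750, 2.8750, -1.1250, 3.8750, 0.8750
Σ(z_t−z̄)(z_{t+1}−z̄) = (5.7656) + (8.0156) + (-48.9844) + (19.7656) + (-3.2344) + (-4.3594) + (3.3906) = -19.6406
Denominator Σ(z_t−z̄)² = 150.8750
r_1 = -19.6406 / 150.8750 = -0.130

-0.130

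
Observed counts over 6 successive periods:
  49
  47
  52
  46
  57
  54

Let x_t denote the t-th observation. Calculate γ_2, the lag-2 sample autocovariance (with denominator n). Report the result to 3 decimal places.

1.380

Mean x̄ = (49 + 47 + 52 + 46 + 57 + 54)/6 = 50.8333
Σ_{t=1}^{4}(x_t−x̄)(x_{t+2}−x̄) = 8.2778
γ_2 = 8.2778 / 6 = 1.380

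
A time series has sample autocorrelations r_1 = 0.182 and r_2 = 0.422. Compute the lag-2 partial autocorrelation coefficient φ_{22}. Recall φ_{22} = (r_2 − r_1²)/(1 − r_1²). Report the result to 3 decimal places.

φ_{22} = (r_2 − r_1²) / (1 − r_1²)
r_1² = (0.182)² = 0.033124
Numerator = 0.422 − 0.0331 = 0.3889; denominator = 1 − 0.0331 = 0.9669
φ_{22} = 0.3889 / 0.9669 = 0.402

0.402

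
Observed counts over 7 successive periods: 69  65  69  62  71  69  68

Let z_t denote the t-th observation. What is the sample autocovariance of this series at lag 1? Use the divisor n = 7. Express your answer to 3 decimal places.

-4.128

Mean z̄ = (69 + 65 + 69 + 62 + 71 + 69 + 68)/7 = 67.5714
Σ_{t=1}^{6}(z_t−z̄)(z_{t+1}−z̄) = -28.8980
γ_1 = -28.8980 / 7 = -4.128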